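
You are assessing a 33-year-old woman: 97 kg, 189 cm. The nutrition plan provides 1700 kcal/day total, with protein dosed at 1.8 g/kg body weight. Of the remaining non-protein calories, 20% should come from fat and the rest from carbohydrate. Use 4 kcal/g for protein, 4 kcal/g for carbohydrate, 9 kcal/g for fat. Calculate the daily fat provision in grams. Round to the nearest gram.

22 g/day

Protein = 1.8 × 97 = 174.6 g → 174.6 × 4 = 698.4 kcal.
Non-protein calories = 1700 − 698.4 = 1001.6 kcal.
Fat: 20% × 1001.6 = 200.32 kcal; carbohydrate: 801.28 kcal.
Fat: 200.32 kcal ÷ 9 kcal/g = 22.2578 g.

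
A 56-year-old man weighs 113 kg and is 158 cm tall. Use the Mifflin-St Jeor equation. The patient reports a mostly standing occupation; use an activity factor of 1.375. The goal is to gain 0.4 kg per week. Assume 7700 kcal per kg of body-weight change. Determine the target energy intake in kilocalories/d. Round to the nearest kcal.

2973 kilocalories/d

Mifflin-St Jeor (male): BMR = 10(113) + 6.25(158) − 5(56) + 5 = 1130 + 987.5 − 280 + 5 = 1842.5 kcal/day.
TEE = 1842.5 × 1.375 = 2533.4375 kcal/day.
Required daily surplus = 0.4 × 7700 ÷ 7 = 440 kcal/day.
Target intake = 2533.4375 + 440 = 2973.4375 kcal/day.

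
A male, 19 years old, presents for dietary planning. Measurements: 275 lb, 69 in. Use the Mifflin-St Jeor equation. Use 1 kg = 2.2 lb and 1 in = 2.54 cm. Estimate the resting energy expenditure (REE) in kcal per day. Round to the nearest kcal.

2255 kcal per day

Convert to metric: weight = 275 ÷ 2.2 = 125 kg; height = 69 × 2.54 = 175.26 cm.
Mifflin-St Jeor (male): BMR = 10(125) + 6.25(175.26) − 5(19) + 5 = 1250 + 1095.375 − 95 + 5 = 2255.375 kcal/day.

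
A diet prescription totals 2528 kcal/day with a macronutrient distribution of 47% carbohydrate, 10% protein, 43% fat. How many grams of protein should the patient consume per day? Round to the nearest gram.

Protein energy = 10% × 2528 = 252.8 kcal.
At 4 kcal/g: 252.8 ÷ 4 = 63.2 g.

63 g/day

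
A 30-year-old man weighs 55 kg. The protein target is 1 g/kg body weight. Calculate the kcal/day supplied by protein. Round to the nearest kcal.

220 kcal/day

Protein = 1 g/kg × 55 kg = 55 g/day.
Protein energy = 55 g × 4 kcal/g = 220 kcal/day.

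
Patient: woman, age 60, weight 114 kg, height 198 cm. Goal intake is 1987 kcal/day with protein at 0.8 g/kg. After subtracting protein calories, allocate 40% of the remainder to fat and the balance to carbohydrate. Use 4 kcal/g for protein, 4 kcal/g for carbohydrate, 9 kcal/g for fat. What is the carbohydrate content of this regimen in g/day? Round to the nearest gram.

243 g/day

Protein = 0.8 × 114 = 91.2 g → 91.2 × 4 = 364.8 kcal.
Non-protein calories = 1987 − 364.8 = 1622.2 kcal.
Fat: 40% × 1622.2 = 648.88 kcal; carbohydrate: 973.32 kcal.
Carbohydrate: 973.32 kcal ÷ 4 kcal/g = 243.33 g.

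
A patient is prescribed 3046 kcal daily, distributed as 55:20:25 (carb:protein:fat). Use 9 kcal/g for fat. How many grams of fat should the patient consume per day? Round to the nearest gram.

85 g/day

Fat energy = 25% × 3046 = 761.5 kcal.
At 9 kcal/g: 761.5 ÷ 9 = 84.6111 g.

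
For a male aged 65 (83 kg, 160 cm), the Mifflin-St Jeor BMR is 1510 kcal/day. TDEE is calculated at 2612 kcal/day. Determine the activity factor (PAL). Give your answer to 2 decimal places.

1.73

Activity factor = TEE ÷ BMR = 2612 ÷ 1510 = 1.73.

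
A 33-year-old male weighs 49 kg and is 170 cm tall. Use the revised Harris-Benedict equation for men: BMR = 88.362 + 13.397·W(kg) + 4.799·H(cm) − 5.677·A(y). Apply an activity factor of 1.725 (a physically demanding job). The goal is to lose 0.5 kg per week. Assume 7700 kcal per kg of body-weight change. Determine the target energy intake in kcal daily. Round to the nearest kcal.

Harris-Benedict: BMR = 88.362 + 13.397(49) + 4.799(170) − 5.677(33) = 1373.304 kcal/day.
TEE = 1373.304 × 1.725 = 2368.9494 kcal/day.
Required daily deficit = 0.5 × 7700 ÷ 7 = 550 kcal/day.
Target intake = 2368.9494 − 550 = 1818.9494 kcal/day.

1819 kcal daily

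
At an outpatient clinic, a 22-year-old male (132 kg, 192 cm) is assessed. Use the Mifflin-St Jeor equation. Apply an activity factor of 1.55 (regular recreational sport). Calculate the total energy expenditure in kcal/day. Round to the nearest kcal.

3743 kcal/day

Mifflin-St Jeor (male): BMR = 10(132) + 6.25(192) − 5(22) + 5 = 1320 + 1200 − 110 + 5 = 2415 kcal/day.
TEE = BMR × activity factor = 2415 × 1.55 = 3743.25 kcal/day.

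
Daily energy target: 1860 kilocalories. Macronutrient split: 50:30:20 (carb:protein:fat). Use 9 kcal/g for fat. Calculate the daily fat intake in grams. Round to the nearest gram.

41 g/day

Fat energy = 20% × 1860 = 372 kcal.
At 9 kcal/g: 372 ÷ 9 = 41.3333 g.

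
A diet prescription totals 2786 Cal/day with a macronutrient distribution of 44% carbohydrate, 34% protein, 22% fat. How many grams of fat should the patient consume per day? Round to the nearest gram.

68 g/day

Fat energy = 22% × 2786 = 612.92 kcal.
At 9 kcal/g: 612.92 ÷ 9 = 68.1022 g.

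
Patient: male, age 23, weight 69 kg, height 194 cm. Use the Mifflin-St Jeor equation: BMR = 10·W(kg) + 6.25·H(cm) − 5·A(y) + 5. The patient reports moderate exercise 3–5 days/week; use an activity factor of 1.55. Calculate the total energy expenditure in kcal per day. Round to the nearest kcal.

2778 kcal per day

Mifflin-St Jeor (male): BMR = 10(69) + 6.25(194) − 5(23) + 5 = 690 + 1212.5 − 115 + 5 = 1792.5 kcal/day.
TEE = BMR × activity factor = 1792.5 × 1.55 = 2778.375 kcal/day.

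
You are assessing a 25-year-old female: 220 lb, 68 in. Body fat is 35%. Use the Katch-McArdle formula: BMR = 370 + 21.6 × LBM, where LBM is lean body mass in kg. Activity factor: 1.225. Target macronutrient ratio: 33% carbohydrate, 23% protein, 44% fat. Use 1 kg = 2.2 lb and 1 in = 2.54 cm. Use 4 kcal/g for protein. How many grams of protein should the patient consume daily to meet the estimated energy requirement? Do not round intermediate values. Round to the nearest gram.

Convert to metric: weight = 220 ÷ 2.2 = 100 kg; height = 68 × 2.54 = 172.72 cm.
LBM = 100 × (1 − 0.35) = 65 kg. Katch-McArdle: BMR = 370 + 21.6 × 65 = 1774 kcal/day.
TEE = 1774 × 1.225 = 2173.15 kcal/day.
Protein energy = 23% × 2173.15 = 499.8245 kcal.
Protein = 499.8245 ÷ 4 kcal/g = 124.9561 g.

125 g/day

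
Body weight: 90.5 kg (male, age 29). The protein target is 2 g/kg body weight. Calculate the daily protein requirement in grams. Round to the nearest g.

181 g/day

Protein = 2 g/kg × 90.5 kg = 181 g/day.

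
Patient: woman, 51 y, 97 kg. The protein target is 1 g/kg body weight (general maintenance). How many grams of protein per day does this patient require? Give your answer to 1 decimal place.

97.0 g/day

Protein = 1 g/kg × 97 kg = 97 g/day.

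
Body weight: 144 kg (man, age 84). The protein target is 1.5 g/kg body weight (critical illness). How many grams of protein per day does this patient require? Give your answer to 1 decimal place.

216.0 g/day

Protein = 1.5 g/kg × 144 kg = 216 g/day.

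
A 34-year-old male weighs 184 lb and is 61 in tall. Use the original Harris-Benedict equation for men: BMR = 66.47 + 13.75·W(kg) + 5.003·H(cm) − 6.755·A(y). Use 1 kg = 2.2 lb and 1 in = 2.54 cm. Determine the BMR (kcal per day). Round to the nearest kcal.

1762 kcal per day

Convert to metric: weight = 184 ÷ 2.2 = 83.6364 kg; height = 61 × 2.54 = 154.94 cm.
Harris-Benedict: BMR = 66.47 + 13.75(83.6364) + 5.003(154.94) − 6.755(34) = 1761.9648 kcal/day.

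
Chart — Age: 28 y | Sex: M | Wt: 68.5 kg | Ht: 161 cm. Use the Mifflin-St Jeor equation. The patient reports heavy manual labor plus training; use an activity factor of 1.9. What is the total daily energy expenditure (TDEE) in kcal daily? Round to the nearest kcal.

2957 kcal daily

Mifflin-St Jeor (male): BMR = 10(68.5) + 6.25(161) − 5(28) + 5 = 685 + 1006.25 − 140 + 5 = 1556.25 kcal/day.
TEE = BMR × activity factor = 1556.25 × 1.9 = 2956.875 kcal/day.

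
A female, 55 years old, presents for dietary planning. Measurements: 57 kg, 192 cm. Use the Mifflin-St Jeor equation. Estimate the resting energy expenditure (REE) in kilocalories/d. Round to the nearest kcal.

1334 kilocalories/d

Mifflin-St Jeor (female): BMR = 10(57) + 6.25(192) − 5(55) − 161 = 570 + 1200 − 275 − 161 = 1334 kcal/day.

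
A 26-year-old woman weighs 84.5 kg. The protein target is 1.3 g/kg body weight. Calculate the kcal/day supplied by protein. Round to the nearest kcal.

439 kcal/day

Protein = 1.3 g/kg × 84.5 kg = 109.85 g/day.
Protein energy = 109.85 g × 4 kcal/g = 439.4 kcal/day.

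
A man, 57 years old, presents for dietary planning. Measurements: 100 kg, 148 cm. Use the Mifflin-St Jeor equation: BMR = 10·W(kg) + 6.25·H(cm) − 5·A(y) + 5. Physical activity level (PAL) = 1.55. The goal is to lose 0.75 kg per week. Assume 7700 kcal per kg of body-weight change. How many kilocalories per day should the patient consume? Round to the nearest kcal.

1725 kilocalories per day

Mifflin-St Jeor (male): BMR = 10(100) + 6.25(148) − 5(57) + 5 = 1000 + 925 − 285 + 5 = 1645 kcal/day.
TEE = 1645 × 1.55 = 2549.75 kcal/day.
Required daily deficit = 0.75 × 7700 ÷ 7 = 825 kcal/day.
Target intake = 2549.75 − 825 = 1724.75 kcal/day.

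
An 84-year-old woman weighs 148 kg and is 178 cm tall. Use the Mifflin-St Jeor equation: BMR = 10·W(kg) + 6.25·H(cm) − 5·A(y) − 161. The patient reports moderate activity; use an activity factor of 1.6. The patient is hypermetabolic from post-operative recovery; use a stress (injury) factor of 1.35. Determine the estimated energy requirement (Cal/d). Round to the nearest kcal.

4345 Cal/d

Mifflin-St Jeor (female): BMR = 10(148) + 6.25(178) − 5(84) − 161 = 1480 + 1112.5 − 420 − 161 = 2011.5 kcal/day.
TEE = BMR × activity factor = 2011.5 × 1.6 = 3218.4 kcal/day.
Apply stress factor: 3218.4 × 1.35 = 4344.84 kcal/day.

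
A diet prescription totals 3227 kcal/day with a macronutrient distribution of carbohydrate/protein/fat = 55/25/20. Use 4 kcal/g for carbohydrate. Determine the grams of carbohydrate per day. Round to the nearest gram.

444 g/day

Carbohydrate energy = 55% × 3227 = 1774.85 kcal.
At 4 kcal/g: 1774.85 ÷ 4 = 443.7125 g.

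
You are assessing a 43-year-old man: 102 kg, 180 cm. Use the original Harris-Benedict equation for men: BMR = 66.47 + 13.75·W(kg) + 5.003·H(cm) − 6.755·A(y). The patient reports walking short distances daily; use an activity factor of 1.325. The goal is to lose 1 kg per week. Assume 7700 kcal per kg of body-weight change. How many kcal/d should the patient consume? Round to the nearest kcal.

1655 kcal/d

Harris-Benedict: BMR = 66.47 + 13.75(102) + 5.003(180) − 6.755(43) = 2079.045 kcal/day.
TEE = 2079.045 × 1.325 = 2754.7346 kcal/day.
Required daily deficit = 1 × 7700 ÷ 7 = 1100 kcal/day.
Target intake = 2754.7346 − 1100 = 1654.7346 kcal/day.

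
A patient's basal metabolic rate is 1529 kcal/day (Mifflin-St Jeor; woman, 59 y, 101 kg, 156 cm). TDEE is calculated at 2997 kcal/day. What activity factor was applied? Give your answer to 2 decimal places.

1.96

Activity factor = TEE ÷ BMR = 2997 ÷ 1529 = 1.96.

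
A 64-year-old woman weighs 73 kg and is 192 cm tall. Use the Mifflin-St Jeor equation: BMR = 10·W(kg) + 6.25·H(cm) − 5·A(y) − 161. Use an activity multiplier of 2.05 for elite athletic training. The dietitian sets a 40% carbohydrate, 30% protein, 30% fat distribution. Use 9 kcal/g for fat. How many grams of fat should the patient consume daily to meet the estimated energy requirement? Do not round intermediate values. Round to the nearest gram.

99 g/day

Mifflin-St Jeor (female): BMR = 10(73) + 6.25(192) − 5(64) − 161 = 730 + 1200 − 320 − 161 = 1449 kcal/day.
TEE = 1449 × 2.05 = 2970.45 kcal/day.
Fat energy = 30% × 2970.45 = 891.135 kcal.
Fat = 891.135 ÷ 9 kcal/g = 99.015 g.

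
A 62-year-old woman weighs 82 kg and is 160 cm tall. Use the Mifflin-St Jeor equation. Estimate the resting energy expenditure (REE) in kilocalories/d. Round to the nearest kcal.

1349 kilocalories/d

Mifflin-St Jeor (female): BMR = 10(82) + 6.25(160) − 5(62) − 161 = 820 + 1000 − 310 − 161 = 1349 kcal/day.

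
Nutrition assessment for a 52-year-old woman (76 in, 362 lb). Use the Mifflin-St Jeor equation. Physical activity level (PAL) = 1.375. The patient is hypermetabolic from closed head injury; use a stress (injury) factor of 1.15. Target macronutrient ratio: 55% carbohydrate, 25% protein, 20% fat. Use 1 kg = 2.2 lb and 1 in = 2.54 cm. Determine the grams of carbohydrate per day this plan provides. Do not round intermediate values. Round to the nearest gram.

529 g/day

Convert to metric: weight = 362 ÷ 2.2 = 164.5455 kg; height = 76 × 2.54 = 193.04 cm.
Mifflin-St Jeor (female): BMR = 10(164.5455) + 6.25(193.04) − 5(52) − 161 = 1645.4545 + 1206.5 − 260 − 161 = 2430.9545 kcal/day.
TEE = 2430.9545 × 1.375 = 3342.5625 kcal/day.
With stress factor 1.15: 3342.5625 × 1.15 = 3843.9469 kcal/day.
Carbohydrate energy = 55% × 3843.9469 = 2114.1708 kcal.
Carbohydrate = 2114.1708 ÷ 4 kcal/g = 528.5427 g.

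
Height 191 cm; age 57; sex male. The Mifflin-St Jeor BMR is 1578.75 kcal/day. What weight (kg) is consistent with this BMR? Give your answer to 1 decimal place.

66.5 kg

1578.75 = 10·W + 6.25(191) − 5(57) + 5
10·W = 1578.75 − 913.75 = 665, so W = 66.5 kg.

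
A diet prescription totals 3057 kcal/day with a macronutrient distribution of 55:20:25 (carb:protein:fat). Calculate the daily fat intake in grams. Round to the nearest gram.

Fat energy = 25% × 3057 = 764.25 kcal.
At 9 kcal/g: 764.25 ÷ 9 = 84.9167 g.

85 g/day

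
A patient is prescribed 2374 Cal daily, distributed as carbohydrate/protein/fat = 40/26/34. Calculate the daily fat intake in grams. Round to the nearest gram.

90 g/day

Fat energy = 34% × 2374 = 807.16 kcal.
At 9 kcal/g: 807.16 ÷ 9 = 89.6844 g.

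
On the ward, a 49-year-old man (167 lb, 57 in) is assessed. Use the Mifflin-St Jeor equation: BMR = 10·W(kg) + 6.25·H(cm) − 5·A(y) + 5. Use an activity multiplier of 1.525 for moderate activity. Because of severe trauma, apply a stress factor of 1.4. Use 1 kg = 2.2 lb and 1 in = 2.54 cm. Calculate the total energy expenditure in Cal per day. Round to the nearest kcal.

3040 Cal per day

Convert to metric: weight = 167 ÷ 2.2 = 75.9091 kg; height = 57 × 2.54 = 144.78 cm.
Mifflin-St Jeor (male): BMR = 10(75.9091) + 6.25(144.78) − 5(49) + 5 = 759.0909 + 904.875 − 245 + 5 = 1423.9659 kcal/day.
TEE = BMR × activity factor = 1423.9659 × 1.525 = 2171.548 kcal/day.
Apply stress factor: 2171.548 × 1.4 = 3040.1672 kcal/day.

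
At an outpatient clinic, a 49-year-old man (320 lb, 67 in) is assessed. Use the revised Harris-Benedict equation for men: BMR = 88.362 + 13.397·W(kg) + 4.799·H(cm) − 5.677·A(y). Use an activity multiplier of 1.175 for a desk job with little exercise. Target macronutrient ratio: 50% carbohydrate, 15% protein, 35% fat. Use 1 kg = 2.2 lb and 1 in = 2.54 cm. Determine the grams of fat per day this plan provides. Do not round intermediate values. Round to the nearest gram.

Convert to metric: weight = 320 ÷ 2.2 = 145.4545 kg; height = 67 × 2.54 = 170.18 cm.
Harris-Benedict: BMR = 88.362 + 13.397(145.4545) + 4.799(170.18) − 5.677(49) = 2575.5374 kcal/day.
TEE = 2575.5374 × 1.175 = 3026.2564 kcal/day.
Fat energy = 35% × 3026.2564 = 1059.1897 kcal.
Fat = 1059.1897 ÷ 9 kcal/g = 117.6877 g.

118 g/day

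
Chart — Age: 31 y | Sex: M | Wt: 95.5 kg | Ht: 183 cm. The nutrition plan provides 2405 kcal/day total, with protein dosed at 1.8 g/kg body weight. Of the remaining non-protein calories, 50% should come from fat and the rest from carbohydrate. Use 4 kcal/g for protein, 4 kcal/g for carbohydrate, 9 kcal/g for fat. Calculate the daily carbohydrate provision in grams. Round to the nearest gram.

215 g/day

Protein = 1.8 × 95.5 = 171.9 g → 171.9 × 4 = 687.6 kcal.
Non-protein calories = 2405 − 687.6 = 1717.4 kcal.
Fat: 50% × 1717.4 = 858.7 kcal; carbohydrate: 858.7 kcal.
Carbohydrate: 858.7 kcal ÷ 4 kcal/g = 214.675 g.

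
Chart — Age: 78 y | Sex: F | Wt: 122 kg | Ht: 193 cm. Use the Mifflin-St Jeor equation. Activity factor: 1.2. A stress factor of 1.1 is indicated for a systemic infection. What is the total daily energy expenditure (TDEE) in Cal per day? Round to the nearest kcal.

2475 Cal per day

Mifflin-St Jeor (female): BMR = 10(122) + 6.25(193) − 5(78) − 161 = 1220 + 1206.25 − 390 − 161 = 1875.25 kcal/day.
TEE = BMR × activity factor = 1875.25 × 1.2 = 2250.3 kcal/day.
Apply stress factor: 2250.3 × 1.1 = 2475.33 kcal/day.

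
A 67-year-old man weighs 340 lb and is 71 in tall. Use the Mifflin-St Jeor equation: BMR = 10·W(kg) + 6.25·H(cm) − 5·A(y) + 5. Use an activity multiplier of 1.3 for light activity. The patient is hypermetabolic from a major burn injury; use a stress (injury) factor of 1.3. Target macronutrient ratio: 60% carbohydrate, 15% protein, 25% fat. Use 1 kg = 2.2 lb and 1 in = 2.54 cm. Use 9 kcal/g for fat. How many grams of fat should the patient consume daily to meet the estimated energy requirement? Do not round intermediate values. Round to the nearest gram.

110 g/day

Convert to metric: weight = 340 ÷ 2.2 = 154.5455 kg; height = 71 × 2.54 = 180.34 cm.
Mifflin-St Jeor (male): BMR = 10(154.5455) + 6.25(180.34) − 5(67) + 5 = 1545.4545 + 1127.125 − 335 + 5 = 2342.5795 kcal/day.
TEE = 2342.5795 × 1.3 = 3045.3534 kcal/day.
With stress factor 1.3: 3045.3534 × 1.3 = 3958.9594 kcal/day.
Fat energy = 25% × 3958.9594 = 989.7399 kcal.
Fat = 989.7399 ÷ 9 kcal/g = 109.9711 g.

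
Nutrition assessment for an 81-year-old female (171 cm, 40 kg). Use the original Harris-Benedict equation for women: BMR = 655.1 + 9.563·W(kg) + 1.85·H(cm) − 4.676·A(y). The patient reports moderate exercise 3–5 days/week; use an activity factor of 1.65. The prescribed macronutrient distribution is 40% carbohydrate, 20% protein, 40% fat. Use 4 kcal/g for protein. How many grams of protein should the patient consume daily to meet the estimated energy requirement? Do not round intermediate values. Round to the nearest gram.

80 g/day

Harris-Benedict: BMR = 655.1 + 9.563(40) + 1.85(171) − 4.676(81) = 975.214 kcal/day.
TEE = 975.214 × 1.65 = 1609.1031 kcal/day.
Protein energy = 20% × 1609.1031 = 321.8206 kcal.
Protein = 321.8206 ÷ 4 kcal/g = 80.4552 g.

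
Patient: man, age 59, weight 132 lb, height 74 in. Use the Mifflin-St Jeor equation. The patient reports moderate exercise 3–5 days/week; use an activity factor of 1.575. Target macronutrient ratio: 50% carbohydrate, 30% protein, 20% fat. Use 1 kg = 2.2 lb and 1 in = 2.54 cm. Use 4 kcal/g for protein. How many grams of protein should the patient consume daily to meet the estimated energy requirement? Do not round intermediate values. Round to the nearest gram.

Convert to metric: weight = 132 ÷ 2.2 = 60 kg; height = 74 × 2.54 = 187.96 cm.
Mifflin-St Jeor (male): BMR = 10(60) + 6.25(187.96) − 5(59) + 5 = 600 + 1174.75 − 295 + 5 = 1484.75 kcal/day.
TEE = 1484.75 × 1.575 = 2338.4813 kcal/day.
Protein energy = 30% × 2338.4813 = 701.5444 kcal.
Protein = 701.5444 ÷ 4 kcal/g = 175.3861 g.

175 g/day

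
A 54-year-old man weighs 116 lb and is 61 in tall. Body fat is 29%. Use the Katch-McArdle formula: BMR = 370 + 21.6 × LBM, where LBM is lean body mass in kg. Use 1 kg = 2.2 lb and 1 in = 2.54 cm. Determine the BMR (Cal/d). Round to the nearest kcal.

1179 Cal/d

Convert to metric: weight = 116 ÷ 2.2 = 52.7273 kg; height = 61 × 2.54 = 154.94 cm.
LBM = 52.7273 × (1 − 0.29) = 37.4364 kg. Katch-McArdle: BMR = 370 + 21.6 × 37.4364 = 1178.6255 kcal/day.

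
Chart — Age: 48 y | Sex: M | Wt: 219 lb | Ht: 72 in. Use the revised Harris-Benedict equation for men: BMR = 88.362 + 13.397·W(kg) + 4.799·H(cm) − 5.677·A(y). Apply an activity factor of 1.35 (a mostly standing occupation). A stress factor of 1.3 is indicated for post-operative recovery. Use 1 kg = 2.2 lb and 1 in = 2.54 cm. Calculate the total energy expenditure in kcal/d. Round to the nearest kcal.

Convert to metric: weight = 219 ÷ 2.2 = 99.5455 kg; height = 72 × 2.54 = 182.88 cm.
Harris-Benedict: BMR = 88.362 + 13.397(99.5455) + 4.799(182.88) − 5.677(48) = 2027.1176 kcal/day.
TEE = BMR × activity factor = 2027.1176 × 1.35 = 2736.6087 kcal/day.
Apply stress factor: 2736.6087 × 1.3 = 3557.5913 kcal/day.

3558 kcal/d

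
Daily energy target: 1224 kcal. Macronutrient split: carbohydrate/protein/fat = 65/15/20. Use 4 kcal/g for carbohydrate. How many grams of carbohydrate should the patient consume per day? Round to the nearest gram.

Carbohydrate energy = 65% × 1224 = 795.6 kcal.
At 4 kcal/g: 795.6 ÷ 4 = 198.9 g.

199 g/day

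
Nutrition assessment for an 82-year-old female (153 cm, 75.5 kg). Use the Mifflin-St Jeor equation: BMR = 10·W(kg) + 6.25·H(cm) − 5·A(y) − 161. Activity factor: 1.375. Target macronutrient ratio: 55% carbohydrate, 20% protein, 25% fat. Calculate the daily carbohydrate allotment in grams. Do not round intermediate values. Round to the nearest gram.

216 g/day

Mifflin-St Jeor (female): BMR = 10(75.5) + 6.25(153) − 5(82) − 161 = 755 + 956.25 − 410 − 161 = 1140.25 kcal/day.
TEE = 1140.25 × 1.375 = 1567.8438 kcal/day.
Carbohydrate energy = 55% × 1567.8438 = 862.3141 kcal.
Carbohydrate = 862.3141 ÷ 4 kcal/g = 215.5785 g.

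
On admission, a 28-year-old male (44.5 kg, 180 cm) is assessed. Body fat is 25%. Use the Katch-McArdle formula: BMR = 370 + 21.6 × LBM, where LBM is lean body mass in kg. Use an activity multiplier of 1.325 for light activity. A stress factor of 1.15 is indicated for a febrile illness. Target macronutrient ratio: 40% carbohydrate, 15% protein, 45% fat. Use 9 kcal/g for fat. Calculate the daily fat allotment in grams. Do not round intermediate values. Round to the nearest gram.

83 g/day

LBM = 44.5 × (1 − 0.25) = 33.375 kg. Katch-McArdle: BMR = 370 + 21.6 × 33.375 = 1090.9 kcal/day.
TEE = 1090.9 × 1.325 = 1445.4425 kcal/day.
With stress factor 1.15: 1445.4425 × 1.15 = 1662.2589 kcal/day.
Fat energy = 45% × 1662.2589 = 748.0165 kcal.
Fat = 748.0165 ÷ 9 kcal/g = 83.1129 g.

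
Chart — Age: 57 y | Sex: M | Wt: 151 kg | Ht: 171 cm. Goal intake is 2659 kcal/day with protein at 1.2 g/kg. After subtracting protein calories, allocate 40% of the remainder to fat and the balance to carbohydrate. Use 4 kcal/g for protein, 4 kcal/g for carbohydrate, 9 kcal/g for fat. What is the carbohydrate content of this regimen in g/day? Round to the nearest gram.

290 g/day

Protein = 1.2 × 151 = 181.2 g → 181.2 × 4 = 724.8 kcal.
Non-protein calories = 2659 − 724.8 = 1934.2 kcal.
Fat: 40% × 1934.2 = 773.68 kcal; carbohydrate: 1160.52 kcal.
Carbohydrate: 1160.52 kcal ÷ 4 kcal/g = 290.13 g.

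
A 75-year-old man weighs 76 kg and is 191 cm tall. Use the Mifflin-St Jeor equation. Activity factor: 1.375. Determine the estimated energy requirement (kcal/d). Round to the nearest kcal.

2178 kcal/d

Mifflin-St Jeor (male): BMR = 10(76) + 6.25(191) − 5(75) + 5 = 760 + 1193.75 − 375 + 5 = 1583.75 kcal/day.
TEE = BMR × activity factor = 1583.75 × 1.375 = 2177.6563 kcal/day.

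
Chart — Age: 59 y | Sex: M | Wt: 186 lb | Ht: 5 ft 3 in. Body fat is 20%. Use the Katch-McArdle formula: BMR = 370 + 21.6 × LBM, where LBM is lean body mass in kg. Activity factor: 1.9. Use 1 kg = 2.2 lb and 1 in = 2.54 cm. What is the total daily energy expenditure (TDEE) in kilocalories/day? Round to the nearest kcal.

Convert to metric: weight = 186 ÷ 2.2 = 84.5455 kg; height = (5×12 + 3) × 2.54 = 63 × 2.54 = 160.02 cm.
LBM = 84.5455 × (1 − 0.2) = 67.6364 kg. Katch-McArdle: BMR = 370 + 21.6 × 67.6364 = 1830.9455 kcal/day.
TEE = BMR × activity factor = 1830.9455 × 1.9 = 3478.7964 kcal/day.

3479 kilocalories/day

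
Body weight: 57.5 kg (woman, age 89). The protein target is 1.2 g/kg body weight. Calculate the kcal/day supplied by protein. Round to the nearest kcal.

276 kcal/day

Protein = 1.2 g/kg × 57.5 kg = 69 g/day.
Protein energy = 69 g × 4 kcal/g = 276 kcal/day.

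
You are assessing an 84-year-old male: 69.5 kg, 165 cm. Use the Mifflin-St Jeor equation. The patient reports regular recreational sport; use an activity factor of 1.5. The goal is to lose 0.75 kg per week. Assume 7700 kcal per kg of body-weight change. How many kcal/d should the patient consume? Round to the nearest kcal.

Mifflin-St Jeor (male): BMR = 10(69.5) + 6.25(165) − 5(84) + 5 = 695 + 1031.25 − 420 + 5 = 1311.25 kcal/day.
TEE = 1311.25 × 1.5 = 1966.875 kcal/day.
Required daily deficit = 0.75 × 7700 ÷ 7 = 825 kcal/day.
Target intake = 1966.875 − 825 = 1141.875 kcal/day.

1142 kcal/d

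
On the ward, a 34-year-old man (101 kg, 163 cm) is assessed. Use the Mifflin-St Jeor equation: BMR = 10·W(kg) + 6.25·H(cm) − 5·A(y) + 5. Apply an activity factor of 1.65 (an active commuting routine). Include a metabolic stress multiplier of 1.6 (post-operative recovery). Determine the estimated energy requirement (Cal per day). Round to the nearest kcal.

4920 Cal per day

Mifflin-St Jeor (male): BMR = 10(101) + 6.25(163) − 5(34) + 5 = 1010 + 1018.75 − 170 + 5 = 1863.75 kcal/day.
TEE = BMR × activity factor = 1863.75 × 1.65 = 3075.1875 kcal/day.
Apply stress factor: 3075.1875 × 1.6 = 4920.3 kcal/day.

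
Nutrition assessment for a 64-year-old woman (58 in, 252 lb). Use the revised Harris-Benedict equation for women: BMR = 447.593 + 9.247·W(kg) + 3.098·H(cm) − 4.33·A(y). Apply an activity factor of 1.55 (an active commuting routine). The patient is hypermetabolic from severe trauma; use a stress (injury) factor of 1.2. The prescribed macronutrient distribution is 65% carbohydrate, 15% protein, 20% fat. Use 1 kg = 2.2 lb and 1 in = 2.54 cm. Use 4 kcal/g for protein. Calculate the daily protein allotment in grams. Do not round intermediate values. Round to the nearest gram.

118 g/day

Convert to metric: weight = 252 ÷ 2.2 = 114.5455 kg; height = 58 × 2.54 = 147.32 cm.
Harris-Benedict: BMR = 447.593 + 9.247(114.5455) + 3.098(147.32) − 4.33(64) = 1686.0722 kcal/day.
TEE = 1686.0722 × 1.55 = 2613.4119 kcal/day.
With stress factor 1.2: 2613.4119 × 1.2 = 3136.0943 kcal/day.
Protein energy = 15% × 3136.0943 = 470.4141 kcal.
Protein = 470.4141 ÷ 4 kcal/g = 117.6035 g.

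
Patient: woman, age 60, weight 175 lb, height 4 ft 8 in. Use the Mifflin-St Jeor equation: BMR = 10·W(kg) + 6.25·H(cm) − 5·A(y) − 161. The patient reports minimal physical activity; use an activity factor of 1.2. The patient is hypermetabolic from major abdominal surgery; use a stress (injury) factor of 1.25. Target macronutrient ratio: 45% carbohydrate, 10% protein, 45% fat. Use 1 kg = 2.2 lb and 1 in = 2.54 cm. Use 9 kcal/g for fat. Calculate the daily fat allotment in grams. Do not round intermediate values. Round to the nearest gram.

92 g/day

Convert to metric: weight = 175 ÷ 2.2 = 79.5455 kg; height = (4×12 + 8) × 2.54 = 56 × 2.54 = 142.24 cm.
Mifflin-St Jeor (female): BMR = 10(79.5455) + 6.25(142.24) − 5(60) − 161 = 795.4545 + 889 − 300 − 161 = 1223.4545 kcal/day.
TEE = 1223.4545 × 1.2 = 1468.1455 kcal/day.
With stress factor 1.25: 1468.1455 × 1.25 = 1835.1818 kcal/day.
Fat energy = 45% × 1835.1818 = 825.8318 kcal.
Fat = 825.8318 ÷ 9 kcal/g = 91.7591 g.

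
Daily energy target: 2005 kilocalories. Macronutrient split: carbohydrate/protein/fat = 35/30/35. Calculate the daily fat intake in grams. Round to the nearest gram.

Fat energy = 35% × 2005 = 701.75 kcal.
At 9 kcal/g: 701.75 ÷ 9 = 77.9722 g.

78 g/day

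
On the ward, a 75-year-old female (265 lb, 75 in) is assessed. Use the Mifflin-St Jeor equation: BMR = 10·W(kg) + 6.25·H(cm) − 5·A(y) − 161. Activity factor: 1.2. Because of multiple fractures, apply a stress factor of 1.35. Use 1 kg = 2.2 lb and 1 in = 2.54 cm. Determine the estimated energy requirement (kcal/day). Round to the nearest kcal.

3012 kcal/day

Convert to metric: weight = 265 ÷ 2.2 = 120.4545 kg; height = 75 × 2.54 = 190.5 cm.
Mifflin-St Jeor (female): BMR = 10(120.4545) + 6.25(190.5) − 5(75) − 161 = 1204.5455 + 1190.625 − 375 − 161 = 1859.1705 kcal/day.
TEE = BMR × activity factor = 1859.1705 × 1.2 = 2231.0045 kcal/day.
Apply stress factor: 2231.0045 × 1.35 = 3011.8561 kcal/day.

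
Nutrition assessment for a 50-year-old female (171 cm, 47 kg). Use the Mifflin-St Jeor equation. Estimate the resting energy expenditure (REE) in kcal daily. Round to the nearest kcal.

Mifflin-St Jeor (female): BMR = 10(47) + 6.25(171) − 5(50) − 161 = 470 + 1068.75 − 250 − 161 = 1127.75 kcal/day.

1128 kcal daily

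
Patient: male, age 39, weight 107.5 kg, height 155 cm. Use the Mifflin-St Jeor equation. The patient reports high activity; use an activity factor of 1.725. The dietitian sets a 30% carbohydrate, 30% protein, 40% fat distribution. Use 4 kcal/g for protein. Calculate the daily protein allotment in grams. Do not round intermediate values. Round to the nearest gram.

240 g/day

Mifflin-St Jeor (male): BMR = 10(107.5) + 6.25(155) − 5(39) + 5 = 1075 + 968.75 − 195 + 5 = 1853.75 kcal/day.
TEE = 1853.75 × 1.725 = 3197.7188 kcal/day.
Protein energy = 30% × 3197.7188 = 959.3156 kcal.
Protein = 959.3156 ÷ 4 kcal/g = 239.8289 g.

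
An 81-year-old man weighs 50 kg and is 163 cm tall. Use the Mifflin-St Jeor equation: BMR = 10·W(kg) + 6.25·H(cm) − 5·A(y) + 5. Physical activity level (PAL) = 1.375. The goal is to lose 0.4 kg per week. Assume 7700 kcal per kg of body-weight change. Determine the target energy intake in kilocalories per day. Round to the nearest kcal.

1098 kilocalories per day

Mifflin-St Jeor (male): BMR = 10(50) + 6.25(163) − 5(81) + 5 = 500 + 1018.75 − 405 + 5 = 1118.75 kcal/day.
TEE = 1118.75 × 1.375 = 1538.2813 kcal/day.
Required daily deficit = 0.4 × 7700 ÷ 7 = 440 kcal/day.
Target intake = 1538.2813 − 440 = 1098.2813 kcal/day.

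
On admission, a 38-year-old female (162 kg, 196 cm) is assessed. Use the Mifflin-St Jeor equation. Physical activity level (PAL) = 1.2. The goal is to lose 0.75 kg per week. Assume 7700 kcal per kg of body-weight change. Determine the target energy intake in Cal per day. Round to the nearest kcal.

2168 Cal per day

Mifflin-St Jeor (female): BMR = 10(162) + 6.25(196) − 5(38) − 161 = 1620 + 1225 − 190 − 161 = 2494 kcal/day.
TEE = 2494 × 1.2 = 2992.8 kcal/day.
Required daily deficit = 0.75 × 7700 ÷ 7 = 825 kcal/day.
Target intake = 2992.8 − 825 = 2167.8 kcal/day.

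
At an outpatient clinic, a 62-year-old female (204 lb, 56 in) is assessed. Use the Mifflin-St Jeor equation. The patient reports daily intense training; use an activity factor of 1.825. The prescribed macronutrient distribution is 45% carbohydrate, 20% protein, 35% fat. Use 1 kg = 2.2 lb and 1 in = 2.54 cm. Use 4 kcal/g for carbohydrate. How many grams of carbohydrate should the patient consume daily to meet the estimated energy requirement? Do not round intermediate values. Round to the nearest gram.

Convert to metric: weight = 204 ÷ 2.2 = 92.7273 kg; height = 56 × 2.54 = 142.24 cm.
Mifflin-St Jeor (female): BMR = 10(92.7273) + 6.25(142.24) − 5(62) − 161 = 927.2727 + 889 − 310 − 161 = 1345.2727 kcal/day.
TEE = 1345.2727 × 1.825 = 2455.1227 kcal/day.
Carbohydrate energy = 45% × 2455.1227 = 1104.8052 kcal.
Carbohydrate = 1104.8052 ÷ 4 kcal/g = 276.2013 g.

276 g/day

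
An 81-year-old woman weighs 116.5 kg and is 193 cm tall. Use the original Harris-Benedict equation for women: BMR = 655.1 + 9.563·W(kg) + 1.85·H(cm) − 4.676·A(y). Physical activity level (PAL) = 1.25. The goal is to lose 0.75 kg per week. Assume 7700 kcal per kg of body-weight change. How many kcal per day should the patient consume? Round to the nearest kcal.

1359 kcal per day

Harris-Benedict: BMR = 655.1 + 9.563(116.5) + 1.85(193) − 4.676(81) = 1747.4835 kcal/day.
TEE = 1747.4835 × 1.25 = 2184.3544 kcal/day.
Required daily deficit = 0.75 × 7700 ÷ 7 = 825 kcal/day.
Target intake = 2184.3544 − 825 = 1359.3544 kcal/day.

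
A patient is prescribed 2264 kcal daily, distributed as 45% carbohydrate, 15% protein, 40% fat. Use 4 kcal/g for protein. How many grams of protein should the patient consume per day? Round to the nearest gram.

Protein energy = 15% × 2264 = 339.6 kcal.
At 4 kcal/g: 339.6 ÷ 4 = 84.9 g.

85 g/day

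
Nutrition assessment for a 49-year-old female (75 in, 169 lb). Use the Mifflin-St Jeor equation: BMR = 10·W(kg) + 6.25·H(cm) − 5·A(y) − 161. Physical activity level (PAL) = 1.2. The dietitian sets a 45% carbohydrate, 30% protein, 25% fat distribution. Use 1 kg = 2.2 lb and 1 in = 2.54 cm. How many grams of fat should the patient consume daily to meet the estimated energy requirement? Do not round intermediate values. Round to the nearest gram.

52 g/day

Convert to metric: weight = 169 ÷ 2.2 = 76.8182 kg; height = 75 × 2.54 = 190.5 cm.
Mifflin-St Jeor (female): BMR = 10(76.8182) + 6.25(190.5) − 5(49) − 161 = 768.1818 + 1190.625 − 245 − 161 = 1552.8068 kcal/day.
TEE = 1552.8068 × 1.2 = 1863.3682 kcal/day.
Fat energy = 25% × 1863.3682 = 465.842 kcal.
Fat = 465.842 ÷ 9 kcal/g = 51.7602 g.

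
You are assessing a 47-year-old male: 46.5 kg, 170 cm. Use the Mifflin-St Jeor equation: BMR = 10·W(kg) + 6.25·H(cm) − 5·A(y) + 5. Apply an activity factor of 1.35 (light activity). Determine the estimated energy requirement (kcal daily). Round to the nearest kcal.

Mifflin-St Jeor (male): BMR = 10(46.5) + 6.25(170) − 5(47) + 5 = 465 + 1062.5 − 235 + 5 = 1297.5 kcal/day.
TEE = BMR × activity factor = 1297.5 × 1.35 = 1751.625 kcal/day.

1752 kcal daily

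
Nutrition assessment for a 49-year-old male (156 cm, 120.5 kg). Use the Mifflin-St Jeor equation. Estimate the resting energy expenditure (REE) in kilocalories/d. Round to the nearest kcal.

1940 kilocalories/d

Mifflin-St Jeor (male): BMR = 10(120.5) + 6.25(156) − 5(49) + 5 = 1205 + 975 − 245 + 5 = 1940 kcal/day.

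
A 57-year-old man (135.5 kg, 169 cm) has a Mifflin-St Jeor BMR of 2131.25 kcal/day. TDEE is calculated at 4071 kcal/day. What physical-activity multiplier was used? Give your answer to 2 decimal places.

Activity factor = TEE ÷ BMR = 4071 ÷ 2131.25 = 1.91.

1.91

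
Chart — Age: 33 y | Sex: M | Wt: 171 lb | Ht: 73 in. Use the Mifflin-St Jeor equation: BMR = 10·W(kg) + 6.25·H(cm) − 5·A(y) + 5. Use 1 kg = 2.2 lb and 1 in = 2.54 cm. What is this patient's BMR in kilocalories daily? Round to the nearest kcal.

Convert to metric: weight = 171 ÷ 2.2 = 77.7273 kg; height = 73 × 2.54 = 185.42 cm.
Mifflin-St Jeor (male): BMR = 10(77.7273) + 6.25(185.42) − 5(33) + 5 = 777.2727 + 1158.875 − 165 + 5 = 1776.1477 kcal/day.

1776 kilocalories daily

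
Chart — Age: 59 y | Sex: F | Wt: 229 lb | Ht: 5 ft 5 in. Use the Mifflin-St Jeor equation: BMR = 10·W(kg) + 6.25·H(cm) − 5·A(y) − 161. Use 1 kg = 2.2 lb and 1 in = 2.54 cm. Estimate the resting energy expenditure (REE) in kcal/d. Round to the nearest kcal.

Convert to metric: weight = 229 ÷ 2.2 = 104.0909 kg; height = (5×12 + 5) × 2.54 = 65 × 2.54 = 165.1 cm.
Mifflin-St Jeor (female): BMR = 10(104.0909) + 6.25(165.1) − 5(59) − 161 = 1040.9091 + 1031.875 − 295 − 161 = 1616.7841 kcal/day.

1617 kcal/d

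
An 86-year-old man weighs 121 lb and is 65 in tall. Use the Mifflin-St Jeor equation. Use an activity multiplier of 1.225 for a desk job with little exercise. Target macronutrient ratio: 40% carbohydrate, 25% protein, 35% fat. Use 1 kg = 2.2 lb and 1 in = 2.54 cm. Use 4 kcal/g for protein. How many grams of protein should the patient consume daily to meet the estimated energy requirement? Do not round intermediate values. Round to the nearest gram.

Convert to metric: weight = 121 ÷ 2.2 = 55 kg; height = 65 × 2.54 = 165.1 cm.
Mifflin-St Jeor (male): BMR = 10(55) + 6.25(165.1) − 5(86) + 5 = 550 + 1031.875 − 430 + 5 = 1156.875 kcal/day.
TEE = 1156.875 × 1.225 = 1417.1719 kcal/day.
Protein energy = 25% × 1417.1719 = 354.293 kcal.
Protein = 354.293 ÷ 4 kcal/g = 88.5732 g.

89 g/day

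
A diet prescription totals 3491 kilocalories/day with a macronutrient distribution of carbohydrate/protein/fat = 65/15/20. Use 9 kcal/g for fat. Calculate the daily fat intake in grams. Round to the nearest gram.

Fat energy = 20% × 3491 = 698.2 kcal.
At 9 kcal/g: 698.2 ÷ 9 = 77.5778 g.

78 g/day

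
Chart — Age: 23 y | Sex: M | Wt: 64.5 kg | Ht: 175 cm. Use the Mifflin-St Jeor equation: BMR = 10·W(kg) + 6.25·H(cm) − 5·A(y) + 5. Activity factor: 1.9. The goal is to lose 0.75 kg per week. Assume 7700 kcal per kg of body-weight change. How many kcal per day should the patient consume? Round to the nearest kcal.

Mifflin-St Jeor (male): BMR = 10(64.5) + 6.25(175) − 5(23) + 5 = 645 + 1093.75 − 115 + 5 = 1628.75 kcal/day.
TEE = 1628.75 × 1.9 = 3094.625 kcal/day.
Required daily deficit = 0.75 × 7700 ÷ 7 = 825 kcal/day.
Target intake = 3094.625 − 825 = 2269.625 kcal/day.

2270 kcal per day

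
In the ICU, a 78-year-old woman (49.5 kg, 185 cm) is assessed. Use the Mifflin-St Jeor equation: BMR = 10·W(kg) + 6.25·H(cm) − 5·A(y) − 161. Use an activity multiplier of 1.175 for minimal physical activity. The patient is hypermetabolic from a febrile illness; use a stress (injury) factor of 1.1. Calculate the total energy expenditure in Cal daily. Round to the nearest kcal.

1422 Cal daily

Mifflin-St Jeor (female): BMR = 10(49.5) + 6.25(185) − 5(78) − 161 = 495 + 1156.25 − 390 − 161 = 1100.25 kcal/day.
TEE = BMR × activity factor = 1100.25 × 1.175 = 1292.7938 kcal/day.
Apply stress factor: 1292.7938 × 1.1 = 1422.0731 kcal/day.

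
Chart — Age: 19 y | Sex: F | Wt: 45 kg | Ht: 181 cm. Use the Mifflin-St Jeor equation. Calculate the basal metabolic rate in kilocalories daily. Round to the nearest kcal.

Mifflin-St Jeor (female): BMR = 10(45) + 6.25(181) − 5(19) − 161 = 450 + 1131.25 − 95 − 161 = 1325.25 kcal/day.

1325 kilocalories daily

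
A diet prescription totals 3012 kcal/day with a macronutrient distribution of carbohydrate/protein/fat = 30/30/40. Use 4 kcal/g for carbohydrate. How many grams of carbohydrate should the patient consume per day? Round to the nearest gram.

226 g/day

Carbohydrate energy = 30% × 3012 = 903.6 kcal.
At 4 kcal/g: 903.6 ÷ 4 = 225.9 g.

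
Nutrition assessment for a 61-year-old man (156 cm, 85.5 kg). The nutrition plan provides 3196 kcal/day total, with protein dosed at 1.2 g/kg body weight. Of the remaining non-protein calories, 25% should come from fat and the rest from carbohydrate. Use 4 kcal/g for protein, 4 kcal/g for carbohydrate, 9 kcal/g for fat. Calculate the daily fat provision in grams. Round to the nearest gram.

Protein = 1.2 × 85.5 = 102.6 g → 102.6 × 4 = 410.4 kcal.
Non-protein calories = 3196 − 410.4 = 2785.6 kcal.
Fat: 25% × 2785.6 = 696.4 kcal; carbohydrate: 2089.2 kcal.
Fat: 696.4 kcal ÷ 9 kcal/g = 77.3778 g.

77 g/day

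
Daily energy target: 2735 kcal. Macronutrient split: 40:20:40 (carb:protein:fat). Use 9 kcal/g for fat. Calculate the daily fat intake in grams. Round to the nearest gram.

122 g/day

Fat energy = 40% × 2735 = 1094 kcal.
At 9 kcal/g: 1094 ÷ 9 = 121.5556 g.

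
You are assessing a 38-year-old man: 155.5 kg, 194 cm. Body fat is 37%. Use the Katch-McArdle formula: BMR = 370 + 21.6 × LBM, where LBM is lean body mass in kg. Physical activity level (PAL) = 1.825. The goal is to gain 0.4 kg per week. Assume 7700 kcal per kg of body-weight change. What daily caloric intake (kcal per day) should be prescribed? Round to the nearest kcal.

4977 kcal per day

LBM = 155.5 × (1 − 0.37) = 97.965 kg. Katch-McArdle: BMR = 370 + 21.6 × 97.965 = 2486.044 kcal/day.
TEE = 2486.044 × 1.825 = 4537.0303 kcal/day.
Required daily surplus = 0.4 × 7700 ÷ 7 = 440 kcal/day.
Target intake = 4537.0303 + 440 = 4977.0303 kcal/day.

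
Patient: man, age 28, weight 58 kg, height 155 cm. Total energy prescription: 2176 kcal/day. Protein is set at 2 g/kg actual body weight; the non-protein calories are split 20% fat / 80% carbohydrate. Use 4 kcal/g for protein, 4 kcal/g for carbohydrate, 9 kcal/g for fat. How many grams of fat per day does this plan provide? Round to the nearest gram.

38 g/day

Protein = 2 × 58 = 116 g → 116 × 4 = 464 kcal.
Non-protein calories = 2176 − 464 = 1712 kcal.
Fat: 20% × 1712 = 342.4 kcal; carbohydrate: 1369.6 kcal.
Fat: 342.4 kcal ÷ 9 kcal/g = 38.0444 g.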